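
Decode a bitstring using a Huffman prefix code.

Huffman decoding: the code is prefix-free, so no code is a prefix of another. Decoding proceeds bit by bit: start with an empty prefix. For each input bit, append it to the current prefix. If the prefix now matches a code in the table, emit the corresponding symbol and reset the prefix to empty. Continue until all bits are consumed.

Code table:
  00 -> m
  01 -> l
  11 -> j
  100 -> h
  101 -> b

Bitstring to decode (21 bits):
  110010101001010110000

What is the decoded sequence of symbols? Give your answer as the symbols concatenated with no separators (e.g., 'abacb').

Bit 0: prefix='1' (no match yet)
Bit 1: prefix='11' -> emit 'j', reset
Bit 2: prefix='0' (no match yet)
Bit 3: prefix='00' -> emit 'm', reset
Bit 4: prefix='1' (no match yet)
Bit 5: prefix='10' (no match yet)
Bit 6: prefix='101' -> emit 'b', reset
Bit 7: prefix='0' (no match yet)
Bit 8: prefix='01' -> emit 'l', reset
Bit 9: prefix='0' (no match yet)
Bit 10: prefix='00' -> emit 'm', reset
Bit 11: prefix='1' (no match yet)
Bit 12: prefix='10' (no match yet)
Bit 13: prefix='101' -> emit 'b', reset
Bit 14: prefix='0' (no match yet)
Bit 15: prefix='01' -> emit 'l', reset
Bit 16: prefix='1' (no match yet)
Bit 17: prefix='10' (no match yet)
Bit 18: prefix='100' -> emit 'h', reset
Bit 19: prefix='0' (no match yet)
Bit 20: prefix='00' -> emit 'm', reset

Answer: jmblmblhm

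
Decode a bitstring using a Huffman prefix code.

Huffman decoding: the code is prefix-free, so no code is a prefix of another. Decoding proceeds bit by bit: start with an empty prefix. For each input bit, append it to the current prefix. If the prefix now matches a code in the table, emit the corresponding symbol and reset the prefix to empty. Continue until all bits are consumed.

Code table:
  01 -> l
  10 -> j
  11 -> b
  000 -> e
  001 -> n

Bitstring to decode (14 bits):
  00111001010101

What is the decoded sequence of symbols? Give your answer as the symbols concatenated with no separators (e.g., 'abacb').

Answer: nbnlll

Derivation:
Bit 0: prefix='0' (no match yet)
Bit 1: prefix='00' (no match yet)
Bit 2: prefix='001' -> emit 'n', reset
Bit 3: prefix='1' (no match yet)
Bit 4: prefix='11' -> emit 'b', reset
Bit 5: prefix='0' (no match yet)
Bit 6: prefix='00' (no match yet)
Bit 7: prefix='001' -> emit 'n', reset
Bit 8: prefix='0' (no match yet)
Bit 9: prefix='01' -> emit 'l', reset
Bit 10: prefix='0' (no match yet)
Bit 11: prefix='01' -> emit 'l', reset
Bit 12: prefix='0' (no match yet)
Bit 13: prefix='01' -> emit 'l', reset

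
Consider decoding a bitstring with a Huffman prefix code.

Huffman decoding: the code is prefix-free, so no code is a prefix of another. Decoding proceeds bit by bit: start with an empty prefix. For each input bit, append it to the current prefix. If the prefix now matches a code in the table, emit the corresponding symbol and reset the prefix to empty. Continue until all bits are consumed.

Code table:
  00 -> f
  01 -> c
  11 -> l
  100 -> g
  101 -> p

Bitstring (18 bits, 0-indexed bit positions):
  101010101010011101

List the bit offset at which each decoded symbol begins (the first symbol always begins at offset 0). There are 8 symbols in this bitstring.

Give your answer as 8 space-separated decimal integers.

Answer: 0 3 5 7 9 11 13 15

Derivation:
Bit 0: prefix='1' (no match yet)
Bit 1: prefix='10' (no match yet)
Bit 2: prefix='101' -> emit 'p', reset
Bit 3: prefix='0' (no match yet)
Bit 4: prefix='01' -> emit 'c', reset
Bit 5: prefix='0' (no match yet)
Bit 6: prefix='01' -> emit 'c', reset
Bit 7: prefix='0' (no match yet)
Bit 8: prefix='01' -> emit 'c', reset
Bit 9: prefix='0' (no match yet)
Bit 10: prefix='01' -> emit 'c', reset
Bit 11: prefix='0' (no match yet)
Bit 12: prefix='00' -> emit 'f', reset
Bit 13: prefix='1' (no match yet)
Bit 14: prefix='11' -> emit 'l', reset
Bit 15: prefix='1' (no match yet)
Bit 16: prefix='10' (no match yet)
Bit 17: prefix='101' -> emit 'p', reset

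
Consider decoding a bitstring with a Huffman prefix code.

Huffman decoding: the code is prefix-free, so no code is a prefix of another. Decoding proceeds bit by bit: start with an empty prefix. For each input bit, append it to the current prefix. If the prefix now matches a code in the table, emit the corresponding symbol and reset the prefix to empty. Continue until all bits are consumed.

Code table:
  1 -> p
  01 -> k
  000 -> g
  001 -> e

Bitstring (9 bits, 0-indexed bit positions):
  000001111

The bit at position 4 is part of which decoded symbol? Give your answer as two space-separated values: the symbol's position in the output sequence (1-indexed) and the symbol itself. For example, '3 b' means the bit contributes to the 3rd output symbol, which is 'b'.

Answer: 2 e

Derivation:
Bit 0: prefix='0' (no match yet)
Bit 1: prefix='00' (no match yet)
Bit 2: prefix='000' -> emit 'g', reset
Bit 3: prefix='0' (no match yet)
Bit 4: prefix='00' (no match yet)
Bit 5: prefix='001' -> emit 'e', reset
Bit 6: prefix='1' -> emit 'p', reset
Bit 7: prefix='1' -> emit 'p', reset
Bit 8: prefix='1' -> emit 'p', reset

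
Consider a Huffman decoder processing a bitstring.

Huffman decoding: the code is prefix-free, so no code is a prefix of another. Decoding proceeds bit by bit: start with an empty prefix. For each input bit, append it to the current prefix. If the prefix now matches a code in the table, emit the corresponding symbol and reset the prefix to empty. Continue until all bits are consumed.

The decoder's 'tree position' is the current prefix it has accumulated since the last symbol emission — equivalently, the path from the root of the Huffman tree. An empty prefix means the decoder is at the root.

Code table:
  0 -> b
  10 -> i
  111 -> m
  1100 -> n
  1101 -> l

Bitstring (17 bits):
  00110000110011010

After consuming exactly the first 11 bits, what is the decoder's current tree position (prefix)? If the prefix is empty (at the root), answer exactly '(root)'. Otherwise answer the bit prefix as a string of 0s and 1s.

Bit 0: prefix='0' -> emit 'b', reset
Bit 1: prefix='0' -> emit 'b', reset
Bit 2: prefix='1' (no match yet)
Bit 3: prefix='11' (no match yet)
Bit 4: prefix='110' (no match yet)
Bit 5: prefix='1100' -> emit 'n', reset
Bit 6: prefix='0' -> emit 'b', reset
Bit 7: prefix='0' -> emit 'b', reset
Bit 8: prefix='1' (no match yet)
Bit 9: prefix='11' (no match yet)
Bit 10: prefix='110' (no match yet)

Answer: 110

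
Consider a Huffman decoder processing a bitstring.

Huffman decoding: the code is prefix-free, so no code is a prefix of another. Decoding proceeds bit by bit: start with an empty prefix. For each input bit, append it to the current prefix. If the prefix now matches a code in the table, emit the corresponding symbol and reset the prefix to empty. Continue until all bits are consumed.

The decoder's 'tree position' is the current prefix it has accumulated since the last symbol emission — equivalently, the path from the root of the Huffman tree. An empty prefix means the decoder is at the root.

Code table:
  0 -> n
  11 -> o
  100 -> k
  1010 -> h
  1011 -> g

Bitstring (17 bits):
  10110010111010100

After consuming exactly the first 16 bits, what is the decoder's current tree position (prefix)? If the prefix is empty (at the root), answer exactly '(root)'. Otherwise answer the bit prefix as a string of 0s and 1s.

Bit 0: prefix='1' (no match yet)
Bit 1: prefix='10' (no match yet)
Bit 2: prefix='101' (no match yet)
Bit 3: prefix='1011' -> emit 'g', reset
Bit 4: prefix='0' -> emit 'n', reset
Bit 5: prefix='0' -> emit 'n', reset
Bit 6: prefix='1' (no match yet)
Bit 7: prefix='10' (no match yet)
Bit 8: prefix='101' (no match yet)
Bit 9: prefix='1011' -> emit 'g', reset
Bit 10: prefix='1' (no match yet)
Bit 11: prefix='10' (no match yet)
Bit 12: prefix='101' (no match yet)
Bit 13: prefix='1010' -> emit 'h', reset
Bit 14: prefix='1' (no match yet)
Bit 15: prefix='10' (no match yet)

Answer: 10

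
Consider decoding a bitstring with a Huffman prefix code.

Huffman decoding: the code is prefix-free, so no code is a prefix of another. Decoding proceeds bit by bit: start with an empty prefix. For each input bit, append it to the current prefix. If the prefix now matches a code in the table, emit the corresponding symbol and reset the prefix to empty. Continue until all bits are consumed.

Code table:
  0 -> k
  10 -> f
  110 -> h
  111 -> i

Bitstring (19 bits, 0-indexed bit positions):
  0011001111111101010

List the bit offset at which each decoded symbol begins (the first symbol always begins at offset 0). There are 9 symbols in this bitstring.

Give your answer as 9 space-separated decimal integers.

Bit 0: prefix='0' -> emit 'k', reset
Bit 1: prefix='0' -> emit 'k', reset
Bit 2: prefix='1' (no match yet)
Bit 3: prefix='11' (no match yet)
Bit 4: prefix='110' -> emit 'h', reset
Bit 5: prefix='0' -> emit 'k', reset
Bit 6: prefix='1' (no match yet)
Bit 7: prefix='11' (no match yet)
Bit 8: prefix='111' -> emit 'i', reset
Bit 9: prefix='1' (no match yet)
Bit 10: prefix='11' (no match yet)
Bit 11: prefix='111' -> emit 'i', reset
Bit 12: prefix='1' (no match yet)
Bit 13: prefix='11' (no match yet)
Bit 14: prefix='110' -> emit 'h', reset
Bit 15: prefix='1' (no match yet)
Bit 16: prefix='10' -> emit 'f', reset
Bit 17: prefix='1' (no match yet)
Bit 18: prefix='10' -> emit 'f', reset

Answer: 0 1 2 5 6 9 12 15 17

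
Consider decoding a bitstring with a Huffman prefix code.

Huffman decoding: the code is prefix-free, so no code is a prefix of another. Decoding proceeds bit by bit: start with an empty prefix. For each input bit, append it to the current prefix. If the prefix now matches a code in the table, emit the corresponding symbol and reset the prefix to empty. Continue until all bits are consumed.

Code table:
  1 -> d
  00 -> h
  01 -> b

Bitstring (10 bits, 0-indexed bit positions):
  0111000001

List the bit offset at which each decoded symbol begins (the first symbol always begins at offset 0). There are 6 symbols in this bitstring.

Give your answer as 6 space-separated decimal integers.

Bit 0: prefix='0' (no match yet)
Bit 1: prefix='01' -> emit 'b', reset
Bit 2: prefix='1' -> emit 'd', reset
Bit 3: prefix='1' -> emit 'd', reset
Bit 4: prefix='0' (no match yet)
Bit 5: prefix='00' -> emit 'h', reset
Bit 6: prefix='0' (no match yet)
Bit 7: prefix='00' -> emit 'h', reset
Bit 8: prefix='0' (no match yet)
Bit 9: prefix='01' -> emit 'b', reset

Answer: 0 2 3 4 6 8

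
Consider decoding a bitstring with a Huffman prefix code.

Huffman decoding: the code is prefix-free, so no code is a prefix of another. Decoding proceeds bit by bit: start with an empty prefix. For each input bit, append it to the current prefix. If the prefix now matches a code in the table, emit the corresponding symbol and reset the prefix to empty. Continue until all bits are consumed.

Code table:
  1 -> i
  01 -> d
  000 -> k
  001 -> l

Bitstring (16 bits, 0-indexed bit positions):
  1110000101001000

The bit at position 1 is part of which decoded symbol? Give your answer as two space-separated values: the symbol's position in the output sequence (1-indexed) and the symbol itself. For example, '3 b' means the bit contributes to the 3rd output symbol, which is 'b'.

Bit 0: prefix='1' -> emit 'i', reset
Bit 1: prefix='1' -> emit 'i', reset
Bit 2: prefix='1' -> emit 'i', reset
Bit 3: prefix='0' (no match yet)
Bit 4: prefix='00' (no match yet)
Bit 5: prefix='000' -> emit 'k', reset

Answer: 2 i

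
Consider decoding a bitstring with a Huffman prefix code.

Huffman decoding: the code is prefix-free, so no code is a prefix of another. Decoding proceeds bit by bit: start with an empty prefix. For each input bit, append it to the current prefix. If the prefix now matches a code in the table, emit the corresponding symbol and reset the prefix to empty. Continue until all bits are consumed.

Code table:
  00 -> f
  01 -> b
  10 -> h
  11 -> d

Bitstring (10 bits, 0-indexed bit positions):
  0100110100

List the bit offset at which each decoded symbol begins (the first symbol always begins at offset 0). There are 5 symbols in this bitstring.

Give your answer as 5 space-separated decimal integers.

Answer: 0 2 4 6 8

Derivation:
Bit 0: prefix='0' (no match yet)
Bit 1: prefix='01' -> emit 'b', reset
Bit 2: prefix='0' (no match yet)
Bit 3: prefix='00' -> emit 'f', reset
Bit 4: prefix='1' (no match yet)
Bit 5: prefix='11' -> emit 'd', reset
Bit 6: prefix='0' (no match yet)
Bit 7: prefix='01' -> emit 'b', reset
Bit 8: prefix='0' (no match yet)
Bit 9: prefix='00' -> emit 'f', reset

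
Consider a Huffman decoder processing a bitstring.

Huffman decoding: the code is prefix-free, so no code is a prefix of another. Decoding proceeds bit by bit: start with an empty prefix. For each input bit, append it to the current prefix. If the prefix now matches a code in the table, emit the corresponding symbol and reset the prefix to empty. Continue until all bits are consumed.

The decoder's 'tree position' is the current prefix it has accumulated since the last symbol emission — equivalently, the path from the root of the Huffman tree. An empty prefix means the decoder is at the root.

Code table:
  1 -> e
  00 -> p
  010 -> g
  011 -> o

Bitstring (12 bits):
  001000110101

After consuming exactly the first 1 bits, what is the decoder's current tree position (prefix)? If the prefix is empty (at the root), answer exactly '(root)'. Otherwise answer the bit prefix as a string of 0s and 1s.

Answer: 0

Derivation:
Bit 0: prefix='0' (no match yet)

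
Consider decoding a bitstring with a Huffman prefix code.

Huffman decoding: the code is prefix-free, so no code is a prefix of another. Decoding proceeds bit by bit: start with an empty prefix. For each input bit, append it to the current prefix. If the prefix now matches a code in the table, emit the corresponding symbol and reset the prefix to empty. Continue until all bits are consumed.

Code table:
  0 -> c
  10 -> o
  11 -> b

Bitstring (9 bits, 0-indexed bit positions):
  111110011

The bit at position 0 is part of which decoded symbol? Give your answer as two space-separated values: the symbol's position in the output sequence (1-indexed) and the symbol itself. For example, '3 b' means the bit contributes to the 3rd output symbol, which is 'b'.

Answer: 1 b

Derivation:
Bit 0: prefix='1' (no match yet)
Bit 1: prefix='11' -> emit 'b', reset
Bit 2: prefix='1' (no match yet)
Bit 3: prefix='11' -> emit 'b', reset
Bit 4: prefix='1' (no match yet)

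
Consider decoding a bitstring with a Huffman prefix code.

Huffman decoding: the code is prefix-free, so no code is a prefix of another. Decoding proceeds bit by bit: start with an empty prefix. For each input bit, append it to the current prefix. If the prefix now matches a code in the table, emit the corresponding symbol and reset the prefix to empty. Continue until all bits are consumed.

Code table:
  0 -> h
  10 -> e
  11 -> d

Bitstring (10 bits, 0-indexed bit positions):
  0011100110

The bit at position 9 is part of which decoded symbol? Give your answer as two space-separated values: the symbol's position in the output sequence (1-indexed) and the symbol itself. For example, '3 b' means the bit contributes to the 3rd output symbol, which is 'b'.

Bit 0: prefix='0' -> emit 'h', reset
Bit 1: prefix='0' -> emit 'h', reset
Bit 2: prefix='1' (no match yet)
Bit 3: prefix='11' -> emit 'd', reset
Bit 4: prefix='1' (no match yet)
Bit 5: prefix='10' -> emit 'e', reset
Bit 6: prefix='0' -> emit 'h', reset
Bit 7: prefix='1' (no match yet)
Bit 8: prefix='11' -> emit 'd', reset
Bit 9: prefix='0' -> emit 'h', reset

Answer: 7 h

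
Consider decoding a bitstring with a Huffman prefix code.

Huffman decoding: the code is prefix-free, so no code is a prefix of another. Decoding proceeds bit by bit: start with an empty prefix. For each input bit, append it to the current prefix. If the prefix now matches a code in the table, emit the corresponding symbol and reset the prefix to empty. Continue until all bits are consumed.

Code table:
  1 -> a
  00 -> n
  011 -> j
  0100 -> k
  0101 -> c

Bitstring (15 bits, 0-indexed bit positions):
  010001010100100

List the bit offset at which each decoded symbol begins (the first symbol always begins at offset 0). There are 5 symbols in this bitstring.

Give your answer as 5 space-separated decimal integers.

Answer: 0 4 8 12 13

Derivation:
Bit 0: prefix='0' (no match yet)
Bit 1: prefix='01' (no match yet)
Bit 2: prefix='010' (no match yet)
Bit 3: prefix='0100' -> emit 'k', reset
Bit 4: prefix='0' (no match yet)
Bit 5: prefix='01' (no match yet)
Bit 6: prefix='010' (no match yet)
Bit 7: prefix='0101' -> emit 'c', reset
Bit 8: prefix='0' (no match yet)
Bit 9: prefix='01' (no match yet)
Bit 10: prefix='010' (no match yet)
Bit 11: prefix='0100' -> emit 'k', reset
Bit 12: prefix='1' -> emit 'a', reset
Bit 13: prefix='0' (no match yet)
Bit 14: prefix='00' -> emit 'n', reset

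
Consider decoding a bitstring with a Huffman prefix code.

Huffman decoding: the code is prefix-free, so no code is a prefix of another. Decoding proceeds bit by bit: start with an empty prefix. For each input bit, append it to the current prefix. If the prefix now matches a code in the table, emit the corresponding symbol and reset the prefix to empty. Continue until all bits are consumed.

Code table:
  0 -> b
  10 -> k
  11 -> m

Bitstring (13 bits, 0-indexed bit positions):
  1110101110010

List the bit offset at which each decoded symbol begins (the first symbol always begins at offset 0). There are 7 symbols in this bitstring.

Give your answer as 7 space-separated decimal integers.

Bit 0: prefix='1' (no match yet)
Bit 1: prefix='11' -> emit 'm', reset
Bit 2: prefix='1' (no match yet)
Bit 3: prefix='10' -> emit 'k', reset
Bit 4: prefix='1' (no match yet)
Bit 5: prefix='10' -> emit 'k', reset
Bit 6: prefix='1' (no match yet)
Bit 7: prefix='11' -> emit 'm', reset
Bit 8: prefix='1' (no match yet)
Bit 9: prefix='10' -> emit 'k', reset
Bit 10: prefix='0' -> emit 'b', reset
Bit 11: prefix='1' (no match yet)
Bit 12: prefix='10' -> emit 'k', reset

Answer: 0 2 4 6 8 10 11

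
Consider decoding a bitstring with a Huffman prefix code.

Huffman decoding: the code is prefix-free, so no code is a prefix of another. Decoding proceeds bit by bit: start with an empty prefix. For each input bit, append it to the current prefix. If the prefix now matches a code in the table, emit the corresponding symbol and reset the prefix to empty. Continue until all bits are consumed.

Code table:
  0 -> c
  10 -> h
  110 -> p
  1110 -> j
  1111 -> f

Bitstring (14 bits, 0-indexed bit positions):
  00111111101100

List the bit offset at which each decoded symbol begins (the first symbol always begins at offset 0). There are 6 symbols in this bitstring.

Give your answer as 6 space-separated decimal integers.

Answer: 0 1 2 6 10 13

Derivation:
Bit 0: prefix='0' -> emit 'c', reset
Bit 1: prefix='0' -> emit 'c', reset
Bit 2: prefix='1' (no match yet)
Bit 3: prefix='11' (no match yet)
Bit 4: prefix='111' (no match yet)
Bit 5: prefix='1111' -> emit 'f', reset
Bit 6: prefix='1' (no match yet)
Bit 7: prefix='11' (no match yet)
Bit 8: prefix='111' (no match yet)
Bit 9: prefix='1110' -> emit 'j', reset
Bit 10: prefix='1' (no match yet)
Bit 11: prefix='11' (no match yet)
Bit 12: prefix='110' -> emit 'p', reset
Bit 13: prefix='0' -> emit 'c', reset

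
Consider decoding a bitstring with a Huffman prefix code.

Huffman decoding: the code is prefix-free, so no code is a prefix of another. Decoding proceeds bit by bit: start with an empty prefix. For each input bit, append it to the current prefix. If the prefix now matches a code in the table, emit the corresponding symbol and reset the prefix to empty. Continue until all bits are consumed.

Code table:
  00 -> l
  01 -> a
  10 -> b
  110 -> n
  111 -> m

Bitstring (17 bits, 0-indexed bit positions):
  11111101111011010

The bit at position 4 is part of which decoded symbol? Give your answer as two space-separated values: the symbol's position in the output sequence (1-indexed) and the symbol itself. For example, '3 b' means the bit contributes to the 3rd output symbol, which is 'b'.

Bit 0: prefix='1' (no match yet)
Bit 1: prefix='11' (no match yet)
Bit 2: prefix='111' -> emit 'm', reset
Bit 3: prefix='1' (no match yet)
Bit 4: prefix='11' (no match yet)
Bit 5: prefix='111' -> emit 'm', reset
Bit 6: prefix='0' (no match yet)
Bit 7: prefix='01' -> emit 'a', reset
Bit 8: prefix='1' (no match yet)

Answer: 2 m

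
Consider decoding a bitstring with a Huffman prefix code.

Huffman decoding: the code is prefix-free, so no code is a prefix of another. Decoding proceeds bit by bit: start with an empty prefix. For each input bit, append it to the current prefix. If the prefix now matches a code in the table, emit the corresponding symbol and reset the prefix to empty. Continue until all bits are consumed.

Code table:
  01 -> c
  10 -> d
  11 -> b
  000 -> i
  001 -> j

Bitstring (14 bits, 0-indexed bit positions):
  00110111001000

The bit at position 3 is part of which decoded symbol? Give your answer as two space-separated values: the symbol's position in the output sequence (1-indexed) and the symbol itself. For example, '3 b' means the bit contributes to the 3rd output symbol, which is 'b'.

Bit 0: prefix='0' (no match yet)
Bit 1: prefix='00' (no match yet)
Bit 2: prefix='001' -> emit 'j', reset
Bit 3: prefix='1' (no match yet)
Bit 4: prefix='10' -> emit 'd', reset
Bit 5: prefix='1' (no match yet)
Bit 6: prefix='11' -> emit 'b', reset
Bit 7: prefix='1' (no match yet)

Answer: 2 d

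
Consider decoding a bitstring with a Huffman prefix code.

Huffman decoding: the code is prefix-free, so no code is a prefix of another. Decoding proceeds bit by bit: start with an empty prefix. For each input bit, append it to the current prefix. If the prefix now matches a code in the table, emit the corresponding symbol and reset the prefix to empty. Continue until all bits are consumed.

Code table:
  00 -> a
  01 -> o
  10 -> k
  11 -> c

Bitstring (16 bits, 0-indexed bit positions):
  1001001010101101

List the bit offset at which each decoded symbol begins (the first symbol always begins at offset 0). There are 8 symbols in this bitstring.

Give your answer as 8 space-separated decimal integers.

Bit 0: prefix='1' (no match yet)
Bit 1: prefix='10' -> emit 'k', reset
Bit 2: prefix='0' (no match yet)
Bit 3: prefix='01' -> emit 'o', reset
Bit 4: prefix='0' (no match yet)
Bit 5: prefix='00' -> emit 'a', reset
Bit 6: prefix='1' (no match yet)
Bit 7: prefix='10' -> emit 'k', reset
Bit 8: prefix='1' (no match yet)
Bit 9: prefix='10' -> emit 'k', reset
Bit 10: prefix='1' (no match yet)
Bit 11: prefix='10' -> emit 'k', reset
Bit 12: prefix='1' (no match yet)
Bit 13: prefix='11' -> emit 'c', reset
Bit 14: prefix='0' (no match yet)
Bit 15: prefix='01' -> emit 'o', reset

Answer: 0 2 4 6 8 10 12 14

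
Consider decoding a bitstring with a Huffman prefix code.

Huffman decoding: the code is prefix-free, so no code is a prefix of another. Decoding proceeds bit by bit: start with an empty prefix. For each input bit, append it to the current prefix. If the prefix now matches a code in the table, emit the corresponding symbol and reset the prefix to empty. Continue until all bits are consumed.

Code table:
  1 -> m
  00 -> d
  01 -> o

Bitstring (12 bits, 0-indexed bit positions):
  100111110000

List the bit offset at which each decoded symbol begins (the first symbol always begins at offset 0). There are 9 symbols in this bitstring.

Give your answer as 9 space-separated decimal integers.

Bit 0: prefix='1' -> emit 'm', reset
Bit 1: prefix='0' (no match yet)
Bit 2: prefix='00' -> emit 'd', reset
Bit 3: prefix='1' -> emit 'm', reset
Bit 4: prefix='1' -> emit 'm', reset
Bit 5: prefix='1' -> emit 'm', reset
Bit 6: prefix='1' -> emit 'm', reset
Bit 7: prefix='1' -> emit 'm', reset
Bit 8: prefix='0' (no match yet)
Bit 9: prefix='00' -> emit 'd', reset
Bit 10: prefix='0' (no match yet)
Bit 11: prefix='00' -> emit 'd', reset

Answer: 0 1 3 4 5 6 7 8 10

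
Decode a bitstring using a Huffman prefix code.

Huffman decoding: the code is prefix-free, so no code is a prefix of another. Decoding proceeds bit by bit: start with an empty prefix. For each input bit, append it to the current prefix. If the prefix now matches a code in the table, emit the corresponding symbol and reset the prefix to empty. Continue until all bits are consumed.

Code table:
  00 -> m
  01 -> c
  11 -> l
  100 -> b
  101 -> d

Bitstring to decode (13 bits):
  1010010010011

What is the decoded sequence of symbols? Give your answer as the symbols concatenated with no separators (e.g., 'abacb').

Bit 0: prefix='1' (no match yet)
Bit 1: prefix='10' (no match yet)
Bit 2: prefix='101' -> emit 'd', reset
Bit 3: prefix='0' (no match yet)
Bit 4: prefix='00' -> emit 'm', reset
Bit 5: prefix='1' (no match yet)
Bit 6: prefix='10' (no match yet)
Bit 7: prefix='100' -> emit 'b', reset
Bit 8: prefix='1' (no match yet)
Bit 9: prefix='10' (no match yet)
Bit 10: prefix='100' -> emit 'b', reset
Bit 11: prefix='1' (no match yet)
Bit 12: prefix='11' -> emit 'l', reset

Answer: dmbbl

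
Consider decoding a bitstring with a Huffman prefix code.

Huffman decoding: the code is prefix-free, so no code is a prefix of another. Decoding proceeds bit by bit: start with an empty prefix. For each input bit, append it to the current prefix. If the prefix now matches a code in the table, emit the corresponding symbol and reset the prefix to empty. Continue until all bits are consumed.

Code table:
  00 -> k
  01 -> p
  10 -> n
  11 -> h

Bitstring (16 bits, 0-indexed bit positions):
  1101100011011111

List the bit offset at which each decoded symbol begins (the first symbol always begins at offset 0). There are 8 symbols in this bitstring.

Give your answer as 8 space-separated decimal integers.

Bit 0: prefix='1' (no match yet)
Bit 1: prefix='11' -> emit 'h', reset
Bit 2: prefix='0' (no match yet)
Bit 3: prefix='01' -> emit 'p', reset
Bit 4: prefix='1' (no match yet)
Bit 5: prefix='10' -> emit 'n', reset
Bit 6: prefix='0' (no match yet)
Bit 7: prefix='00' -> emit 'k', reset
Bit 8: prefix='1' (no match yet)
Bit 9: prefix='11' -> emit 'h', reset
Bit 10: prefix='0' (no match yet)
Bit 11: prefix='01' -> emit 'p', reset
Bit 12: prefix='1' (no match yet)
Bit 13: prefix='11' -> emit 'h', reset
Bit 14: prefix='1' (no match yet)
Bit 15: prefix='11' -> emit 'h', reset

Answer: 0 2 4 6 8 10 12 14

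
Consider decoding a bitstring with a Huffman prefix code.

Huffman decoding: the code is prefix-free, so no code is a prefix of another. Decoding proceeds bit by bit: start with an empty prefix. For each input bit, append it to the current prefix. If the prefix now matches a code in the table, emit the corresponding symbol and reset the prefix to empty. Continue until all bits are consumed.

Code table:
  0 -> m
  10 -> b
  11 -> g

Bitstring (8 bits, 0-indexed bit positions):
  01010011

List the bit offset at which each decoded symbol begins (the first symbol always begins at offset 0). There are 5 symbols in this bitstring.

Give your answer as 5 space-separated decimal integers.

Bit 0: prefix='0' -> emit 'm', reset
Bit 1: prefix='1' (no match yet)
Bit 2: prefix='10' -> emit 'b', reset
Bit 3: prefix='1' (no match yet)
Bit 4: prefix='10' -> emit 'b', reset
Bit 5: prefix='0' -> emit 'm', reset
Bit 6: prefix='1' (no match yet)
Bit 7: prefix='11' -> emit 'g', reset

Answer: 0 1 3 5 6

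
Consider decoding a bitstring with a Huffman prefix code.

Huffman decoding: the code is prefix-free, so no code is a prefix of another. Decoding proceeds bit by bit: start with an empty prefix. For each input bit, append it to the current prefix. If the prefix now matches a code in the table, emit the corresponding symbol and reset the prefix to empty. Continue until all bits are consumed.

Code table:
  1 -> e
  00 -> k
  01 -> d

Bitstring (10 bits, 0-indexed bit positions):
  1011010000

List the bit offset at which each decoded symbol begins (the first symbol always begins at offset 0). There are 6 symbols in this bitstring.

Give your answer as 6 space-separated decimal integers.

Bit 0: prefix='1' -> emit 'e', reset
Bit 1: prefix='0' (no match yet)
Bit 2: prefix='01' -> emit 'd', reset
Bit 3: prefix='1' -> emit 'e', reset
Bit 4: prefix='0' (no match yet)
Bit 5: prefix='01' -> emit 'd', reset
Bit 6: prefix='0' (no match yet)
Bit 7: prefix='00' -> emit 'k', reset
Bit 8: prefix='0' (no match yet)
Bit 9: prefix='00' -> emit 'k', reset

Answer: 0 1 3 4 6 8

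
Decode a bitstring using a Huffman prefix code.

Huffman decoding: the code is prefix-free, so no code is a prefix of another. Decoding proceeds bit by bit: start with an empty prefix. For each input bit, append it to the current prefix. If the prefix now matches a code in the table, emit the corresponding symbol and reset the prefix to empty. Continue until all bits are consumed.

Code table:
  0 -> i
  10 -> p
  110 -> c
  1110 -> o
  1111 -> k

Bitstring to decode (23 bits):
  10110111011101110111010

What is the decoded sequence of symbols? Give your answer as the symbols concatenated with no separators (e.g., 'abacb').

Answer: pcoooop

Derivation:
Bit 0: prefix='1' (no match yet)
Bit 1: prefix='10' -> emit 'p', reset
Bit 2: prefix='1' (no match yet)
Bit 3: prefix='11' (no match yet)
Bit 4: prefix='110' -> emit 'c', reset
Bit 5: prefix='1' (no match yet)
Bit 6: prefix='11' (no match yet)
Bit 7: prefix='111' (no match yet)
Bit 8: prefix='1110' -> emit 'o', reset
Bit 9: prefix='1' (no match yet)
Bit 10: prefix='11' (no match yet)
Bit 11: prefix='111' (no match yet)
Bit 12: prefix='1110' -> emit 'o', reset
Bit 13: prefix='1' (no match yet)
Bit 14: prefix='11' (no match yet)
Bit 15: prefix='111' (no match yet)
Bit 16: prefix='1110' -> emit 'o', reset
Bit 17: prefix='1' (no match yet)
Bit 18: prefix='11' (no match yet)
Bit 19: prefix='111' (no match yet)
Bit 20: prefix='1110' -> emit 'o', reset
Bit 21: prefix='1' (no match yet)
Bit 22: prefix='10' -> emit 'p', reset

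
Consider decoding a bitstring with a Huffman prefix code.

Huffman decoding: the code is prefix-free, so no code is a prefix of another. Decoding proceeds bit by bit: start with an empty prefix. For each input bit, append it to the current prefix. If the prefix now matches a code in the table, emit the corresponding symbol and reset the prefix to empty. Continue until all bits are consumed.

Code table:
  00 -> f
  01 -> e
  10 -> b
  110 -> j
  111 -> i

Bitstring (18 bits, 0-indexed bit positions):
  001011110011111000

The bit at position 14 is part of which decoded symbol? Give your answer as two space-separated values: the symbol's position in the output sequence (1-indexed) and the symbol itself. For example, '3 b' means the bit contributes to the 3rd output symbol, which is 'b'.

Bit 0: prefix='0' (no match yet)
Bit 1: prefix='00' -> emit 'f', reset
Bit 2: prefix='1' (no match yet)
Bit 3: prefix='10' -> emit 'b', reset
Bit 4: prefix='1' (no match yet)
Bit 5: prefix='11' (no match yet)
Bit 6: prefix='111' -> emit 'i', reset
Bit 7: prefix='1' (no match yet)
Bit 8: prefix='10' -> emit 'b', reset
Bit 9: prefix='0' (no match yet)
Bit 10: prefix='01' -> emit 'e', reset
Bit 11: prefix='1' (no match yet)
Bit 12: prefix='11' (no match yet)
Bit 13: prefix='111' -> emit 'i', reset
Bit 14: prefix='1' (no match yet)
Bit 15: prefix='10' -> emit 'b', reset
Bit 16: prefix='0' (no match yet)
Bit 17: prefix='00' -> emit 'f', reset

Answer: 7 b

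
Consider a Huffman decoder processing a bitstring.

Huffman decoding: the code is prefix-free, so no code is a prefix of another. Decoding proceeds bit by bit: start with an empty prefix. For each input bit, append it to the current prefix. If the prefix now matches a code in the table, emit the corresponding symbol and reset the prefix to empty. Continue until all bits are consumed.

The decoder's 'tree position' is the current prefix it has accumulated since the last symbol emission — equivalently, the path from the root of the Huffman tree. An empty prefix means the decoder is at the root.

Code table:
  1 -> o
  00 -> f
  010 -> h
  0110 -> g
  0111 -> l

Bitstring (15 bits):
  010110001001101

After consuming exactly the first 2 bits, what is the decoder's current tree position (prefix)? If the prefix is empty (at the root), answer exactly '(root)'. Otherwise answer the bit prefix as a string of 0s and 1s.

Bit 0: prefix='0' (no match yet)
Bit 1: prefix='01' (no match yet)

Answer: 01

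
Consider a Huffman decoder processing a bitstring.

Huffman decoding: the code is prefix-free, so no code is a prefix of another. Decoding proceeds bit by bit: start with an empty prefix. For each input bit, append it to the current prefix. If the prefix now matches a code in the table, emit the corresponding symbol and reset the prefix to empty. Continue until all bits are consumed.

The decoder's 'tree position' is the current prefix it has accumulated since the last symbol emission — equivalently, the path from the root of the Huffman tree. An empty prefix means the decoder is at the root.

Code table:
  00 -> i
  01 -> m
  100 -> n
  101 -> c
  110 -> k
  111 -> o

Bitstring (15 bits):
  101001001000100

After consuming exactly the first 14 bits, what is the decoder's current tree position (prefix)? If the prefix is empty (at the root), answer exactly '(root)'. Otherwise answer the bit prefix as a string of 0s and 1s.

Answer: 0

Derivation:
Bit 0: prefix='1' (no match yet)
Bit 1: prefix='10' (no match yet)
Bit 2: prefix='101' -> emit 'c', reset
Bit 3: prefix='0' (no match yet)
Bit 4: prefix='00' -> emit 'i', reset
Bit 5: prefix='1' (no match yet)
Bit 6: prefix='10' (no match yet)
Bit 7: prefix='100' -> emit 'n', reset
Bit 8: prefix='1' (no match yet)
Bit 9: prefix='10' (no match yet)
Bit 10: prefix='100' -> emit 'n', reset
Bit 11: prefix='0' (no match yet)
Bit 12: prefix='01' -> emit 'm', reset
Bit 13: prefix='0' (no match yet)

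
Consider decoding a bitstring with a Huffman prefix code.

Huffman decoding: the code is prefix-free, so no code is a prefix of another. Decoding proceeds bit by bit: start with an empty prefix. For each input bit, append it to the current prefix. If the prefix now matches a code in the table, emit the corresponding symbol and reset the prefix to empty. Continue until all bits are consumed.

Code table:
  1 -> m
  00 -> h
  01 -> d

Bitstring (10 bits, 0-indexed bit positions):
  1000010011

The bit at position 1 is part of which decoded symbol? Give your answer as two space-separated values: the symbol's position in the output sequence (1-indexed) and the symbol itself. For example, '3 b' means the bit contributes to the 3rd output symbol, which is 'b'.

Bit 0: prefix='1' -> emit 'm', reset
Bit 1: prefix='0' (no match yet)
Bit 2: prefix='00' -> emit 'h', reset
Bit 3: prefix='0' (no match yet)
Bit 4: prefix='00' -> emit 'h', reset
Bit 5: prefix='1' -> emit 'm', reset

Answer: 2 h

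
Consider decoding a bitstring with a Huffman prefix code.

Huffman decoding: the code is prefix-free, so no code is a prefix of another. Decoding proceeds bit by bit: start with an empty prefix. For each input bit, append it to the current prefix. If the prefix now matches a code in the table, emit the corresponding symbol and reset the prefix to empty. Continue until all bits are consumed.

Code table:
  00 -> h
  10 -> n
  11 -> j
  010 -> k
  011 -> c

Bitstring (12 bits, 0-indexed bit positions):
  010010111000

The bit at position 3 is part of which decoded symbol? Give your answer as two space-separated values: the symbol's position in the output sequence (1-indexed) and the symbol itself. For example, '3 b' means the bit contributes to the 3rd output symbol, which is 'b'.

Bit 0: prefix='0' (no match yet)
Bit 1: prefix='01' (no match yet)
Bit 2: prefix='010' -> emit 'k', reset
Bit 3: prefix='0' (no match yet)
Bit 4: prefix='01' (no match yet)
Bit 5: prefix='010' -> emit 'k', reset
Bit 6: prefix='1' (no match yet)
Bit 7: prefix='11' -> emit 'j', reset

Answer: 2 k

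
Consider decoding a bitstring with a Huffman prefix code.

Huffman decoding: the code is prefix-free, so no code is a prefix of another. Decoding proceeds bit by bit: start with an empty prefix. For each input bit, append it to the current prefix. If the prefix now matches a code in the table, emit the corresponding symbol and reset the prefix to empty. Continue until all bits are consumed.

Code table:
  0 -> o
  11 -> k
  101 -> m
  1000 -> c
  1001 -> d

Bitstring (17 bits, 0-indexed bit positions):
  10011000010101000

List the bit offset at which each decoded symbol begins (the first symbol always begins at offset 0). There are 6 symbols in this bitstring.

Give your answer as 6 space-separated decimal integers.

Answer: 0 4 8 9 12 13

Derivation:
Bit 0: prefix='1' (no match yet)
Bit 1: prefix='10' (no match yet)
Bit 2: prefix='100' (no match yet)
Bit 3: prefix='1001' -> emit 'd', reset
Bit 4: prefix='1' (no match yet)
Bit 5: prefix='10' (no match yet)
Bit 6: prefix='100' (no match yet)
Bit 7: prefix='1000' -> emit 'c', reset
Bit 8: prefix='0' -> emit 'o', reset
Bit 9: prefix='1' (no match yet)
Bit 10: prefix='10' (no match yet)
Bit 11: prefix='101' -> emit 'm', reset
Bit 12: prefix='0' -> emit 'o', reset
Bit 13: prefix='1' (no match yet)
Bit 14: prefix='10' (no match yet)
Bit 15: prefix='100' (no match yet)
Bit 16: prefix='1000' -> emit 'c', reset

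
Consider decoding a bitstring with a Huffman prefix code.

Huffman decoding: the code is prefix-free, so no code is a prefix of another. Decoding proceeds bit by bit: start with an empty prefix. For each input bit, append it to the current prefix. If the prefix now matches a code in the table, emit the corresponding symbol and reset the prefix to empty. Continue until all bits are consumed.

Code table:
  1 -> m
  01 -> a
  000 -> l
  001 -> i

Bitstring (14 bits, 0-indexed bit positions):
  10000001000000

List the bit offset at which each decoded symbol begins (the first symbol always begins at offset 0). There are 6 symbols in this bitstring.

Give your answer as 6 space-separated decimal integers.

Bit 0: prefix='1' -> emit 'm', reset
Bit 1: prefix='0' (no match yet)
Bit 2: prefix='00' (no match yet)
Bit 3: prefix='000' -> emit 'l', reset
Bit 4: prefix='0' (no match yet)
Bit 5: prefix='00' (no match yet)
Bit 6: prefix='000' -> emit 'l', reset
Bit 7: prefix='1' -> emit 'm', reset
Bit 8: prefix='0' (no match yet)
Bit 9: prefix='00' (no match yet)
Bit 10: prefix='000' -> emit 'l', reset
Bit 11: prefix='0' (no match yet)
Bit 12: prefix='00' (no match yet)
Bit 13: prefix='000' -> emit 'l', reset

Answer: 0 1 4 7 8 11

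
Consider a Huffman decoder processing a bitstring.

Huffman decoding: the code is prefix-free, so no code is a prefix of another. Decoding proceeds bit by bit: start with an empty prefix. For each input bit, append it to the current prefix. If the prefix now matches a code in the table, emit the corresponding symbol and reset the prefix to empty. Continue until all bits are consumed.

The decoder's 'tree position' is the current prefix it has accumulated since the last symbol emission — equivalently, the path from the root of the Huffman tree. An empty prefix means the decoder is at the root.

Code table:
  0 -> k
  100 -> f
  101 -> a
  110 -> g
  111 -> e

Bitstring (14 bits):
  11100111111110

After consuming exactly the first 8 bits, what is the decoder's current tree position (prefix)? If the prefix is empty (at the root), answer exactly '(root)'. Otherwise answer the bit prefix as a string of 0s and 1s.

Bit 0: prefix='1' (no match yet)
Bit 1: prefix='11' (no match yet)
Bit 2: prefix='111' -> emit 'e', reset
Bit 3: prefix='0' -> emit 'k', reset
Bit 4: prefix='0' -> emit 'k', reset
Bit 5: prefix='1' (no match yet)
Bit 6: prefix='11' (no match yet)
Bit 7: prefix='111' -> emit 'e', reset

Answer: (root)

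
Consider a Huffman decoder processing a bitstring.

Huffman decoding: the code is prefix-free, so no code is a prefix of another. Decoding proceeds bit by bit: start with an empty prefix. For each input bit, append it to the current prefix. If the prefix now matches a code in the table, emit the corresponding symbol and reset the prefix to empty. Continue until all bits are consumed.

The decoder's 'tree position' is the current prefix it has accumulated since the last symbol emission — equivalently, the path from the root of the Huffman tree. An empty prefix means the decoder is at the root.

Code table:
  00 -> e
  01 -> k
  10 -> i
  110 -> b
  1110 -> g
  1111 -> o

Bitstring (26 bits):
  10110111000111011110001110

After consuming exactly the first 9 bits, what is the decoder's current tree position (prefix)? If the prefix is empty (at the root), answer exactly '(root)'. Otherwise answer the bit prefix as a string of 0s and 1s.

Bit 0: prefix='1' (no match yet)
Bit 1: prefix='10' -> emit 'i', reset
Bit 2: prefix='1' (no match yet)
Bit 3: prefix='11' (no match yet)
Bit 4: prefix='110' -> emit 'b', reset
Bit 5: prefix='1' (no match yet)
Bit 6: prefix='11' (no match yet)
Bit 7: prefix='111' (no match yet)
Bit 8: prefix='1110' -> emit 'g', reset

Answer: (root)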